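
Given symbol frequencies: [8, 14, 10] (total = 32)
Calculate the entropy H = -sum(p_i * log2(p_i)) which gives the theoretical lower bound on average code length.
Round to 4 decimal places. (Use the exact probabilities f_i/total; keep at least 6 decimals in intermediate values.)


Per-symbol terms -p_i * log2(p_i) with p_i = f_i/32:
  p = 8/32 = 0.250000: log2(p) = -2.000000, -p*log2(p) = 0.500000
  p = 14/32 = 0.437500: log2(p) = -1.192645, -p*log2(p) = 0.521782
  p = 10/32 = 0.312500: log2(p) = -1.678072, -p*log2(p) = 0.524397
H = 0.500000 + 0.521782 + 0.524397 = 1.546179

H = 1.5462 bits/symbol


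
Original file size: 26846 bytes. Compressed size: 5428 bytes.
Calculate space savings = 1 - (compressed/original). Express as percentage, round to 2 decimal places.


ratio = compressed/original = 5428/26846 = 0.20219
savings = 1 - ratio = 1 - 0.20219 = 0.79781
as a percentage: 0.79781 * 100 = 79.78%

Space savings = 1 - 5428/26846 = 79.78%


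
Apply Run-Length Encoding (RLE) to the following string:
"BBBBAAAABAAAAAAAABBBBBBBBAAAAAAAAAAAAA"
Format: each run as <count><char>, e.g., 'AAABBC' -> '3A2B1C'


Scanning runs left to right:
  i=0: run of 'B' x 4 -> '4B'
  i=4: run of 'A' x 4 -> '4A'
  i=8: run of 'B' x 1 -> '1B'
  i=9: run of 'A' x 8 -> '8A'
  i=17: run of 'B' x 8 -> '8B'
  i=25: run of 'A' x 13 -> '13A'

RLE = 4B4A1B8A8B13A


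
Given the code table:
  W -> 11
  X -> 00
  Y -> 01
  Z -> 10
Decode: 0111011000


Decoding:
01 -> Y
11 -> W
01 -> Y
10 -> Z
00 -> X


Result: YWYZX


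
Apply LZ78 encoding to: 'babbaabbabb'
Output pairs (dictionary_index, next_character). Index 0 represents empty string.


LZ78 encoding steps:
Dictionary: {0: ''}
Step 1: w='' (idx 0), next='b' -> output (0, 'b'), add 'b' as idx 1
Step 2: w='' (idx 0), next='a' -> output (0, 'a'), add 'a' as idx 2
Step 3: w='b' (idx 1), next='b' -> output (1, 'b'), add 'bb' as idx 3
Step 4: w='a' (idx 2), next='a' -> output (2, 'a'), add 'aa' as idx 4
Step 5: w='bb' (idx 3), next='a' -> output (3, 'a'), add 'bba' as idx 5
Step 6: w='bb' (idx 3), end of input -> output (3, '')


Encoded: [(0, 'b'), (0, 'a'), (1, 'b'), (2, 'a'), (3, 'a'), (3, '')]


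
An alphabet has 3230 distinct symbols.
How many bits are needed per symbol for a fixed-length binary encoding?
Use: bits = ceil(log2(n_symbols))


log2(3230) = 11.6573
Bracket: 2^11 = 2048 < 3230 <= 2^12 = 4096
So ceil(log2(3230)) = 12

bits = ceil(log2(3230)) = ceil(11.6573) = 12 bits


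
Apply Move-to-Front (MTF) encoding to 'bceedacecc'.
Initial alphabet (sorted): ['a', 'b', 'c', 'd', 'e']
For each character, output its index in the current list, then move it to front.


MTF encoding:
'b': index 1 in ['a', 'b', 'c', 'd', 'e'] -> ['b', 'a', 'c', 'd', 'e']
'c': index 2 in ['b', 'a', 'c', 'd', 'e'] -> ['c', 'b', 'a', 'd', 'e']
'e': index 4 in ['c', 'b', 'a', 'd', 'e'] -> ['e', 'c', 'b', 'a', 'd']
'e': index 0 in ['e', 'c', 'b', 'a', 'd'] -> ['e', 'c', 'b', 'a', 'd']
'd': index 4 in ['e', 'c', 'b', 'a', 'd'] -> ['d', 'e', 'c', 'b', 'a']
'a': index 4 in ['d', 'e', 'c', 'b', 'a'] -> ['a', 'd', 'e', 'c', 'b']
'c': index 3 in ['a', 'd', 'e', 'c', 'b'] -> ['c', 'a', 'd', 'e', 'b']
'e': index 3 in ['c', 'a', 'd', 'e', 'b'] -> ['e', 'c', 'a', 'd', 'b']
'c': index 1 in ['e', 'c', 'a', 'd', 'b'] -> ['c', 'e', 'a', 'd', 'b']
'c': index 0 in ['c', 'e', 'a', 'd', 'b'] -> ['c', 'e', 'a', 'd', 'b']


Output: [1, 2, 4, 0, 4, 4, 3, 3, 1, 0]


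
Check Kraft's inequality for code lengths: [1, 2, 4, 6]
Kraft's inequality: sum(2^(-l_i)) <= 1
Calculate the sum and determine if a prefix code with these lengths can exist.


Sum = 2^(-1) + 2^(-2) + 2^(-4) + 2^(-6)
    = 0.5 + 0.25 + 0.0625 + 0.015625
    = 53/64 = 0.828125
Since 0.828125 <= 1, Kraft's inequality IS satisfied.
A prefix code with these lengths CAN exist.

Kraft sum = 0.828125. Satisfied.


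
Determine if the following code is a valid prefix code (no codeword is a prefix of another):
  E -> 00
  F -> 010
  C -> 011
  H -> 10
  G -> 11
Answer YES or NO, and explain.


Checking each pair (does one codeword prefix another?):
  E='00' vs F='010': no prefix
  E='00' vs C='011': no prefix
  E='00' vs H='10': no prefix
  E='00' vs G='11': no prefix
  F='010' vs E='00': no prefix
  F='010' vs C='011': no prefix
  F='010' vs H='10': no prefix
  F='010' vs G='11': no prefix
  C='011' vs E='00': no prefix
  C='011' vs F='010': no prefix
  C='011' vs H='10': no prefix
  C='011' vs G='11': no prefix
  H='10' vs E='00': no prefix
  H='10' vs F='010': no prefix
  H='10' vs C='011': no prefix
  H='10' vs G='11': no prefix
  G='11' vs E='00': no prefix
  G='11' vs F='010': no prefix
  G='11' vs C='011': no prefix
  G='11' vs H='10': no prefix
No violation found over all pairs.

YES -- this is a valid prefix code. No codeword is a prefix of any other codeword.


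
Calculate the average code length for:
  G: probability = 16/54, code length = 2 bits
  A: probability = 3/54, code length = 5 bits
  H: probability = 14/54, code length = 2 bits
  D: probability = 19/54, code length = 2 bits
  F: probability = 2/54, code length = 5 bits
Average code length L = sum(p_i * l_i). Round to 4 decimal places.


Weighted contributions p_i * l_i:
  G: (16/54) * 2 = 32/54
  A: (3/54) * 5 = 15/54
  H: (14/54) * 2 = 28/54
  D: (19/54) * 2 = 38/54
  F: (2/54) * 5 = 10/54
Sum = (32 + 15 + 28 + 38 + 10)/54 = 123/54

L = 123/54 = 2.2778 bits/symbol


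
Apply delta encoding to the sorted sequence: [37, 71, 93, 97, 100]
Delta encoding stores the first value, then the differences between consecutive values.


First value: 37
Deltas:
  71 - 37 = 34
  93 - 71 = 22
  97 - 93 = 4
  100 - 97 = 3


Delta encoded: [37, 34, 22, 4, 3]


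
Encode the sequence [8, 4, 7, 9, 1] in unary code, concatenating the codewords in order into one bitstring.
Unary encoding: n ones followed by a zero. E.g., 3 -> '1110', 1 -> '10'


Encode each number as n ones followed by a terminating 0:
  8 -> 111111110 (9 bits)
  4 -> 11110 (5 bits)
  7 -> 11111110 (8 bits)
  9 -> 1111111110 (10 bits)
  1 -> 10 (2 bits)
Total length = 9 + 5 + 8 + 10 + 2 = 34 bits.

Unary([8, 4, 7, 9, 1]) = 1111111101111011111110111111111010 (34 bits)


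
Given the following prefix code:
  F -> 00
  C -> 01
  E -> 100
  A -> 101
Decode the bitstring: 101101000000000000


Decoding step by step:
Bits 101 -> A
Bits 101 -> A
Bits 00 -> F
Bits 00 -> F
Bits 00 -> F
Bits 00 -> F
Bits 00 -> F
Bits 00 -> F


Decoded message: AAFFFFFF


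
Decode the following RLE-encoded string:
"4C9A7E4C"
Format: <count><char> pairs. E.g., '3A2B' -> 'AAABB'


Expanding each <count><char> pair:
  4C -> 'CCCC'
  9A -> 'AAAAAAAAA'
  7E -> 'EEEEEEE'
  4C -> 'CCCC'

Decoded = CCCCAAAAAAAAAEEEEEEECCCC


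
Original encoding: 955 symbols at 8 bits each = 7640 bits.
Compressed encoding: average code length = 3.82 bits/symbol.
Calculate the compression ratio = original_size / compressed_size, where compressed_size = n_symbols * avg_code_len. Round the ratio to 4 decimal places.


original_size = n_symbols * orig_bits = 955 * 8 = 7640 bits
compressed_size = n_symbols * avg_code_len = 955 * 3.82 = 3648.1 bits
ratio = original_size / compressed_size = 7640 / 3648.1 = 2.0942

Compression ratio = 2.0942


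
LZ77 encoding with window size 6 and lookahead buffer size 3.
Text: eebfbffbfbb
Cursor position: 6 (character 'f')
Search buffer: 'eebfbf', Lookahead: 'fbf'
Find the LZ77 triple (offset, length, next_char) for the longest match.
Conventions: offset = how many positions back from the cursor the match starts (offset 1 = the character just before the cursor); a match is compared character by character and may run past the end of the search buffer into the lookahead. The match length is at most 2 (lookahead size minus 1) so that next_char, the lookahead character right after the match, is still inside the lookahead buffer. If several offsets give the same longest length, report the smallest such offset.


Try each offset into the search buffer:
  offset=1 (pos 5, char 'f'): match length 1
  offset=2 (pos 4, char 'b'): match length 0
  offset=3 (pos 3, char 'f'): match length 2
  offset=4 (pos 2, char 'b'): match length 0
  offset=5 (pos 1, char 'e'): match length 0
  offset=6 (pos 0, char 'e'): match length 0
Longest match has length 2 at offset 3.
next_char = character at position 6 + 2 = 8 -> 'f'

Best match: offset=3, length=2 (matching 'fb' starting at position 3)
LZ77 triple: (3, 2, 'f')


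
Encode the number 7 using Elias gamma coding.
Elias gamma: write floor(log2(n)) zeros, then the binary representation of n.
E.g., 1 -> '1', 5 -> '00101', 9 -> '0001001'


num_bits = floor(log2(7)) + 1 = 3
leading_zeros = num_bits - 1 = 2
binary(7) = 111

Elias gamma(7) = '00' + '111' = 00111 (5 bits)


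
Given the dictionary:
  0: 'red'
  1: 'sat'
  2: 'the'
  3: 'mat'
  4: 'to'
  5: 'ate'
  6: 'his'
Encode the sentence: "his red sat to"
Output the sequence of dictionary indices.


Look up each word in the dictionary:
  'his' -> 6
  'red' -> 0
  'sat' -> 1
  'to' -> 4

Encoded: [6, 0, 1, 4]


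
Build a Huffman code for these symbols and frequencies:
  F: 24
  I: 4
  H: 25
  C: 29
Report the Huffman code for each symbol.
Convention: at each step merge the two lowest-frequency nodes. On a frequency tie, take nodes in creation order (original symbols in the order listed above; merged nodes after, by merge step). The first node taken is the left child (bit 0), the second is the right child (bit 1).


Huffman tree construction:
Step 1: Merge I(4) + F(24) = 28
Step 2: Merge H(25) + (I+F)(28) = 53
Step 3: Merge C(29) + (H+(I+F))(53) = 82
Read each symbol's code off the tree from the root (left child = 0, right child = 1).

Codes:
  F: 111 (length 3)
  I: 110 (length 3)
  H: 10 (length 2)
  C: 0 (length 1)
Average code length: 163/82 = 1.9878 bits/symbol


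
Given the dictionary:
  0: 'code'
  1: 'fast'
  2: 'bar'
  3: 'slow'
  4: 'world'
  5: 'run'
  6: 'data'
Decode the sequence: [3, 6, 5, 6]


Look up each index in the dictionary:
  3 -> 'slow'
  6 -> 'data'
  5 -> 'run'
  6 -> 'data'

Decoded: "slow data run data"


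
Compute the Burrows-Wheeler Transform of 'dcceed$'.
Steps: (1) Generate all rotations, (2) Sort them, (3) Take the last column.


Rotations (sorted):
  0: $dcceed -> last char: d
  1: cceed$d -> last char: d
  2: ceed$dc -> last char: c
  3: d$dccee -> last char: e
  4: dcceed$ -> last char: $
  5: ed$dcce -> last char: e
  6: eed$dcc -> last char: c


BWT = ddce$ec


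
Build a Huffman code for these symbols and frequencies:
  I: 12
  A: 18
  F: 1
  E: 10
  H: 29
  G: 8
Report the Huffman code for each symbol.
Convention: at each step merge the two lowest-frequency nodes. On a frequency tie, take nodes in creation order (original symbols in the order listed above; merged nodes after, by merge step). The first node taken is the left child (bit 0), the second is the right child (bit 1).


Huffman tree construction:
Step 1: Merge F(1) + G(8) = 9
Step 2: Merge (F+G)(9) + E(10) = 19
Step 3: Merge I(12) + A(18) = 30
Step 4: Merge ((F+G)+E)(19) + H(29) = 48
Step 5: Merge (I+A)(30) + (((F+G)+E)+H)(48) = 78
Read each symbol's code off the tree from the root (left child = 0, right child = 1).

Codes:
  I: 00 (length 2)
  A: 01 (length 2)
  F: 1000 (length 4)
  E: 101 (length 3)
  H: 11 (length 2)
  G: 1001 (length 4)
Average code length: 184/78 = 2.3590 bits/symbol


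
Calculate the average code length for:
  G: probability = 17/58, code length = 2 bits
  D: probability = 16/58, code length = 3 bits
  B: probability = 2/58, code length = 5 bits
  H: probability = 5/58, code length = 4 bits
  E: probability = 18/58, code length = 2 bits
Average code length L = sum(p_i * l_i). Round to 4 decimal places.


Weighted contributions p_i * l_i:
  G: (17/58) * 2 = 34/58
  D: (16/58) * 3 = 48/58
  B: (2/58) * 5 = 10/58
  H: (5/58) * 4 = 20/58
  E: (18/58) * 2 = 36/58
Sum = (34 + 48 + 10 + 20 + 36)/58 = 148/58

L = 148/58 = 2.5517 bits/symbol


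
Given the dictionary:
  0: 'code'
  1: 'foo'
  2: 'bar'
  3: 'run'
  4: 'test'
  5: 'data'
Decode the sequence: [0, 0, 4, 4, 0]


Look up each index in the dictionary:
  0 -> 'code'
  0 -> 'code'
  4 -> 'test'
  4 -> 'test'
  0 -> 'code'

Decoded: "code code test test code"


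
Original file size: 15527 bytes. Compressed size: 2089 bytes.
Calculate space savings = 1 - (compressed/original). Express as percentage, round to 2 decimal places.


ratio = compressed/original = 2089/15527 = 0.13454
savings = 1 - ratio = 1 - 0.13454 = 0.86546
as a percentage: 0.86546 * 100 = 86.55%

Space savings = 1 - 2089/15527 = 86.55%


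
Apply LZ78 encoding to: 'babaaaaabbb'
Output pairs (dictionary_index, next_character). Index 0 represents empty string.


LZ78 encoding steps:
Dictionary: {0: ''}
Step 1: w='' (idx 0), next='b' -> output (0, 'b'), add 'b' as idx 1
Step 2: w='' (idx 0), next='a' -> output (0, 'a'), add 'a' as idx 2
Step 3: w='b' (idx 1), next='a' -> output (1, 'a'), add 'ba' as idx 3
Step 4: w='a' (idx 2), next='a' -> output (2, 'a'), add 'aa' as idx 4
Step 5: w='aa' (idx 4), next='b' -> output (4, 'b'), add 'aab' as idx 5
Step 6: w='b' (idx 1), next='b' -> output (1, 'b'), add 'bb' as idx 6


Encoded: [(0, 'b'), (0, 'a'), (1, 'a'), (2, 'a'), (4, 'b'), (1, 'b')]


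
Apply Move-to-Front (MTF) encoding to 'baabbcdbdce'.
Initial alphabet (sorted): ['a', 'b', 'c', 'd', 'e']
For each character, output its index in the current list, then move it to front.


MTF encoding:
'b': index 1 in ['a', 'b', 'c', 'd', 'e'] -> ['b', 'a', 'c', 'd', 'e']
'a': index 1 in ['b', 'a', 'c', 'd', 'e'] -> ['a', 'b', 'c', 'd', 'e']
'a': index 0 in ['a', 'b', 'c', 'd', 'e'] -> ['a', 'b', 'c', 'd', 'e']
'b': index 1 in ['a', 'b', 'c', 'd', 'e'] -> ['b', 'a', 'c', 'd', 'e']
'b': index 0 in ['b', 'a', 'c', 'd', 'e'] -> ['b', 'a', 'c', 'd', 'e']
'c': index 2 in ['b', 'a', 'c', 'd', 'e'] -> ['c', 'b', 'a', 'd', 'e']
'd': index 3 in ['c', 'b', 'a', 'd', 'e'] -> ['d', 'c', 'b', 'a', 'e']
'b': index 2 in ['d', 'c', 'b', 'a', 'e'] -> ['b', 'd', 'c', 'a', 'e']
'd': index 1 in ['b', 'd', 'c', 'a', 'e'] -> ['d', 'b', 'c', 'a', 'e']
'c': index 2 in ['d', 'b', 'c', 'a', 'e'] -> ['c', 'd', 'b', 'a', 'e']
'e': index 4 in ['c', 'd', 'b', 'a', 'e'] -> ['e', 'c', 'd', 'b', 'a']


Output: [1, 1, 0, 1, 0, 2, 3, 2, 1, 2, 4]


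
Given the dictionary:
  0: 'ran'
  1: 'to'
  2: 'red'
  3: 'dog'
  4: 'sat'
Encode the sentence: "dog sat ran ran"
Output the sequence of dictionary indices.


Look up each word in the dictionary:
  'dog' -> 3
  'sat' -> 4
  'ran' -> 0
  'ran' -> 0

Encoded: [3, 4, 0, 0]


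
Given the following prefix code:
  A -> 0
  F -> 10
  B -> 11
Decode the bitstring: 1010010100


Decoding step by step:
Bits 10 -> F
Bits 10 -> F
Bits 0 -> A
Bits 10 -> F
Bits 10 -> F
Bits 0 -> A


Decoded message: FFAFFA


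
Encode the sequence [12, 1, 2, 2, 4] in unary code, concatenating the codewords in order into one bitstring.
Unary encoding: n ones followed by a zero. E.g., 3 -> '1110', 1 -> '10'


Encode each number as n ones followed by a terminating 0:
  12 -> 1111111111110 (13 bits)
  1 -> 10 (2 bits)
  2 -> 110 (3 bits)
  2 -> 110 (3 bits)
  4 -> 11110 (5 bits)
Total length = 13 + 2 + 3 + 3 + 5 = 26 bits.

Unary([12, 1, 2, 2, 4]) = 11111111111101011011011110 (26 bits)


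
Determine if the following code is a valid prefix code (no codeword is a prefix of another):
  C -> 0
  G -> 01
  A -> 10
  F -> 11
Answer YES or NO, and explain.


Checking each pair (does one codeword prefix another?):
  C='0' vs G='01': prefix -- VIOLATION

NO -- this is NOT a valid prefix code. C (0) is a prefix of G (01).


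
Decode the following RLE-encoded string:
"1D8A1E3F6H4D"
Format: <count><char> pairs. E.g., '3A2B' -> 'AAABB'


Expanding each <count><char> pair:
  1D -> 'D'
  8A -> 'AAAAAAAA'
  1E -> 'E'
  3F -> 'FFF'
  6H -> 'HHHHHH'
  4D -> 'DDDD'

Decoded = DAAAAAAAAEFFFHHHHHHDDDD


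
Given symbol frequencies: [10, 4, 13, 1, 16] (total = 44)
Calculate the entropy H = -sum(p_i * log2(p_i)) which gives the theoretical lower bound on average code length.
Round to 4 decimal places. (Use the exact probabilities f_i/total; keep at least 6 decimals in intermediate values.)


Per-symbol terms -p_i * log2(p_i) with p_i = f_i/44:
  p = 10/44 = 0.227273: log2(p) = -2.137504, -p*log2(p) = 0.485796
  p = 4/44 = 0.090909: log2(p) = -3.459432, -p*log2(p) = 0.314494
  p = 13/44 = 0.295455: log2(p) = -1.758992, -p*log2(p) = 0.519702
  p = 1/44 = 0.022727: log2(p) = -5.459432, -p*log2(p) = 0.124078
  p = 16/44 = 0.363636: log2(p) = -1.459432, -p*log2(p) = 0.530702
H = 0.485796 + 0.314494 + 0.519702 + 0.124078 + 0.530702 = 1.974772

H = 1.9748 bits/symbol


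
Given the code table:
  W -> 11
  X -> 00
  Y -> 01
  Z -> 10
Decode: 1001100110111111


Decoding:
10 -> Z
01 -> Y
10 -> Z
01 -> Y
10 -> Z
11 -> W
11 -> W
11 -> W


Result: ZYZYZWWW


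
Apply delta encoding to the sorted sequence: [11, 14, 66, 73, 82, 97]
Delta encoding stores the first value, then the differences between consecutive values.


First value: 11
Deltas:
  14 - 11 = 3
  66 - 14 = 52
  73 - 66 = 7
  82 - 73 = 9
  97 - 82 = 15


Delta encoded: [11, 3, 52, 7, 9, 15]


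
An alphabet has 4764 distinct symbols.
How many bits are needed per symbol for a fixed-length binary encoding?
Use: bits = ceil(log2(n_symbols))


log2(4764) = 12.218
Bracket: 2^12 = 4096 < 4764 <= 2^13 = 8192
So ceil(log2(4764)) = 13

bits = ceil(log2(4764)) = ceil(12.218) = 13 bits


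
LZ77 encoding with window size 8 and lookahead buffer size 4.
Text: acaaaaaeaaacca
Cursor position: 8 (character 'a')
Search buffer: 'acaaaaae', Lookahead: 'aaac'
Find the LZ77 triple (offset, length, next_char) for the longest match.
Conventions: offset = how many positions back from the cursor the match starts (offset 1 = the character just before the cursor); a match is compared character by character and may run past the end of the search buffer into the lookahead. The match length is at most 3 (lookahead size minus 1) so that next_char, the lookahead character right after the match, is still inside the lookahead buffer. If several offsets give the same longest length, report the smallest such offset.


Try each offset into the search buffer:
  offset=1 (pos 7, char 'e'): match length 0
  offset=2 (pos 6, char 'a'): match length 1
  offset=3 (pos 5, char 'a'): match length 2
  offset=4 (pos 4, char 'a'): match length 3
  offset=5 (pos 3, char 'a'): match length 3
  offset=6 (pos 2, char 'a'): match length 3
  offset=7 (pos 1, char 'c'): match length 0
  offset=8 (pos 0, char 'a'): match length 1
Longest match has length 3, found at offsets 4, 5, 6; take the smallest, offset 4.
next_char = character at position 8 + 3 = 11 -> 'c'

Best match: offset=4, length=3 (matching 'aaa' starting at position 4)
LZ77 triple: (4, 3, 'c')


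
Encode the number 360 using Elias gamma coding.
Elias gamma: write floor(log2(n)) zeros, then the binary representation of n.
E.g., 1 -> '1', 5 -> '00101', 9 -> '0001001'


num_bits = floor(log2(360)) + 1 = 9
leading_zeros = num_bits - 1 = 8
binary(360) = 101101000

Elias gamma(360) = '00000000' + '101101000' = 00000000101101000 (17 bits)


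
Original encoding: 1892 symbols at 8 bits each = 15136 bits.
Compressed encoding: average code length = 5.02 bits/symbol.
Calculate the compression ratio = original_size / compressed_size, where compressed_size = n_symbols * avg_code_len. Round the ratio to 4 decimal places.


original_size = n_symbols * orig_bits = 1892 * 8 = 15136 bits
compressed_size = n_symbols * avg_code_len = 1892 * 5.02 = 9497.84 bits
ratio = original_size / compressed_size = 15136 / 9497.84 = 1.5936

Compression ratio = 1.5936


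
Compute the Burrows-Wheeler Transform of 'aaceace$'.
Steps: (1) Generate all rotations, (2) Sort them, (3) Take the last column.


Rotations (sorted):
  0: $aaceace -> last char: e
  1: aaceace$ -> last char: $
  2: ace$aace -> last char: e
  3: aceace$a -> last char: a
  4: ce$aacea -> last char: a
  5: ceace$aa -> last char: a
  6: e$aaceac -> last char: c
  7: eace$aac -> last char: c


BWT = e$eaaacc


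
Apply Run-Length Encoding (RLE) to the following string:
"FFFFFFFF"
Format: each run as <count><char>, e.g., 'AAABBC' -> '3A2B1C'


Scanning runs left to right:
  i=0: run of 'F' x 8 -> '8F'

RLE = 8F


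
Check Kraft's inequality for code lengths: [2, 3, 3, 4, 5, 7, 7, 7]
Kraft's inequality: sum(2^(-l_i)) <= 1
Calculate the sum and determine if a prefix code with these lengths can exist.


Sum = 2^(-2) + 2^(-3) + 2^(-3) + 2^(-4) + 2^(-5) + 2^(-7) + 2^(-7) + 2^(-7)
    = 0.25 + 0.125 + 0.125 + 0.0625 + 0.03125 + 0.0078125 + 0.0078125 + 0.0078125
    = 79/128 = 0.6171875
Since 0.6171875 <= 1, Kraft's inequality IS satisfied.
A prefix code with these lengths CAN exist.

Kraft sum = 0.6171875. Satisfied.


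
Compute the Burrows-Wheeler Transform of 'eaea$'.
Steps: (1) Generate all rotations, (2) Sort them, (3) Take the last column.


Rotations (sorted):
  0: $eaea -> last char: a
  1: a$eae -> last char: e
  2: aea$e -> last char: e
  3: ea$ea -> last char: a
  4: eaea$ -> last char: $


BWT = aeea$


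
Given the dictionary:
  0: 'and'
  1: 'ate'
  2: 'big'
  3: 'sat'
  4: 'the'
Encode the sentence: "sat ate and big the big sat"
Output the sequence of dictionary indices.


Look up each word in the dictionary:
  'sat' -> 3
  'ate' -> 1
  'and' -> 0
  'big' -> 2
  'the' -> 4
  'big' -> 2
  'sat' -> 3

Encoded: [3, 1, 0, 2, 4, 2, 3]


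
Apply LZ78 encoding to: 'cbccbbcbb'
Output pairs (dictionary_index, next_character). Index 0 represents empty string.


LZ78 encoding steps:
Dictionary: {0: ''}
Step 1: w='' (idx 0), next='c' -> output (0, 'c'), add 'c' as idx 1
Step 2: w='' (idx 0), next='b' -> output (0, 'b'), add 'b' as idx 2
Step 3: w='c' (idx 1), next='c' -> output (1, 'c'), add 'cc' as idx 3
Step 4: w='b' (idx 2), next='b' -> output (2, 'b'), add 'bb' as idx 4
Step 5: w='c' (idx 1), next='b' -> output (1, 'b'), add 'cb' as idx 5
Step 6: w='b' (idx 2), end of input -> output (2, '')


Encoded: [(0, 'c'), (0, 'b'), (1, 'c'), (2, 'b'), (1, 'b'), (2, '')]


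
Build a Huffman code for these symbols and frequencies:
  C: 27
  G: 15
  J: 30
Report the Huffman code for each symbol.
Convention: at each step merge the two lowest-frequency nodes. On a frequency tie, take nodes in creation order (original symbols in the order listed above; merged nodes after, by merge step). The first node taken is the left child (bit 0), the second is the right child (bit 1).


Huffman tree construction:
Step 1: Merge G(15) + C(27) = 42
Step 2: Merge J(30) + (G+C)(42) = 72
Read each symbol's code off the tree from the root (left child = 0, right child = 1).

Codes:
  C: 11 (length 2)
  G: 10 (length 2)
  J: 0 (length 1)
Average code length: 114/72 = 1.5833 bits/symbol


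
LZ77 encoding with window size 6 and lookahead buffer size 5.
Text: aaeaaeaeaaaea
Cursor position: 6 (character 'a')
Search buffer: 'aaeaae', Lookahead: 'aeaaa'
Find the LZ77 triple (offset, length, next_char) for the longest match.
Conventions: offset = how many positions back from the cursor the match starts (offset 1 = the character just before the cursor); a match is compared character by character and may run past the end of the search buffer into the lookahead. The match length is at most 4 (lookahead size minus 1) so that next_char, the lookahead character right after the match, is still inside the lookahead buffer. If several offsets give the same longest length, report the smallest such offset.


Try each offset into the search buffer:
  offset=1 (pos 5, char 'e'): match length 0
  offset=2 (pos 4, char 'a'): match length 3
  offset=3 (pos 3, char 'a'): match length 1
  offset=4 (pos 2, char 'e'): match length 0
  offset=5 (pos 1, char 'a'): match length 4
  offset=6 (pos 0, char 'a'): match length 1
Longest match has length 4 at offset 5.
next_char = character at position 6 + 4 = 10 -> 'a'

Best match: offset=5, length=4 (matching 'aeaa' starting at position 1)
LZ77 triple: (5, 4, 'a')


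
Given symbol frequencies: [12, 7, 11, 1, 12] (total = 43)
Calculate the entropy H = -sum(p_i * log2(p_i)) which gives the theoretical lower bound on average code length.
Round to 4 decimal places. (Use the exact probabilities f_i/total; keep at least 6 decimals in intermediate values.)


Per-symbol terms -p_i * log2(p_i) with p_i = f_i/43:
  p = 12/43 = 0.279070: log2(p) = -1.841302, -p*log2(p) = 0.513852
  p = 7/43 = 0.162791: log2(p) = -2.618910, -p*log2(p) = 0.426334
  p = 11/43 = 0.255814: log2(p) = -1.966833, -p*log2(p) = 0.503143
  p = 1/43 = 0.023256: log2(p) = -5.426265, -p*log2(p) = 0.126192
  p = 12/43 = 0.279070: log2(p) = -1.841302, -p*log2(p) = 0.513852
H = 0.513852 + 0.426334 + 0.503143 + 0.126192 + 0.513852 = 2.083373

H = 2.0834 bits/symbol


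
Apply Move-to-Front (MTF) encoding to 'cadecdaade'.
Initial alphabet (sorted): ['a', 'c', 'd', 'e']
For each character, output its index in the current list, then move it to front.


MTF encoding:
'c': index 1 in ['a', 'c', 'd', 'e'] -> ['c', 'a', 'd', 'e']
'a': index 1 in ['c', 'a', 'd', 'e'] -> ['a', 'c', 'd', 'e']
'd': index 2 in ['a', 'c', 'd', 'e'] -> ['d', 'a', 'c', 'e']
'e': index 3 in ['d', 'a', 'c', 'e'] -> ['e', 'd', 'a', 'c']
'c': index 3 in ['e', 'd', 'a', 'c'] -> ['c', 'e', 'd', 'a']
'd': index 2 in ['c', 'e', 'd', 'a'] -> ['d', 'c', 'e', 'a']
'a': index 3 in ['d', 'c', 'e', 'a'] -> ['a', 'd', 'c', 'e']
'a': index 0 in ['a', 'd', 'c', 'e'] -> ['a', 'd', 'c', 'e']
'd': index 1 in ['a', 'd', 'c', 'e'] -> ['d', 'a', 'c', 'e']
'e': index 3 in ['d', 'a', 'c', 'e'] -> ['e', 'd', 'a', 'c']


Output: [1, 1, 2, 3, 3, 2, 3, 0, 1, 3]


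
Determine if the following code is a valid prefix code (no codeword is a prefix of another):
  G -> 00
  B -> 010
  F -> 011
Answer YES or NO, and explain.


Checking each pair (does one codeword prefix another?):
  G='00' vs B='010': no prefix
  G='00' vs F='011': no prefix
  B='010' vs G='00': no prefix
  B='010' vs F='011': no prefix
  F='011' vs G='00': no prefix
  F='011' vs B='010': no prefix
No violation found over all pairs.

YES -- this is a valid prefix code. No codeword is a prefix of any other codeword.


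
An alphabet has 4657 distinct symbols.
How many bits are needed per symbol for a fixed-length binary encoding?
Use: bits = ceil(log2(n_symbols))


log2(4657) = 12.1852
Bracket: 2^12 = 4096 < 4657 <= 2^13 = 8192
So ceil(log2(4657)) = 13

bits = ceil(log2(4657)) = ceil(12.1852) = 13 bits


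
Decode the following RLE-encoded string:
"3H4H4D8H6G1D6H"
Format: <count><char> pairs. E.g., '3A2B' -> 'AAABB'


Expanding each <count><char> pair:
  3H -> 'HHH'
  4H -> 'HHHH'
  4D -> 'DDDD'
  8H -> 'HHHHHHHH'
  6G -> 'GGGGGG'
  1D -> 'D'
  6H -> 'HHHHHH'

Decoded = HHHHHHHDDDDHHHHHHHHGGGGGGDHHHHHH


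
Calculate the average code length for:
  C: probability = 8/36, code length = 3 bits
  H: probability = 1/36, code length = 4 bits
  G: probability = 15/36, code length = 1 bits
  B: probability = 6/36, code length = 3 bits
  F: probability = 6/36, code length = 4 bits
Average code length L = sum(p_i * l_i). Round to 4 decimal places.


Weighted contributions p_i * l_i:
  C: (8/36) * 3 = 24/36
  H: (1/36) * 4 = 4/36
  G: (15/36) * 1 = 15/36
  B: (6/36) * 3 = 18/36
  F: (6/36) * 4 = 24/36
Sum = (24 + 4 + 15 + 18 + 24)/36 = 85/36

L = 85/36 = 2.3611 bits/symbol


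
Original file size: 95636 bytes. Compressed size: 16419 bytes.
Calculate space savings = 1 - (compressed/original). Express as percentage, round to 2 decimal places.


ratio = compressed/original = 16419/95636 = 0.171682
savings = 1 - ratio = 1 - 0.171682 = 0.828318
as a percentage: 0.828318 * 100 = 82.83%

Space savings = 1 - 16419/95636 = 82.83%


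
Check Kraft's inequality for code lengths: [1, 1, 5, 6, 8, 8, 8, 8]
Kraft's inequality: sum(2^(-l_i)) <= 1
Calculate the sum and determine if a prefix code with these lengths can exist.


Sum = 2^(-1) + 2^(-1) + 2^(-5) + 2^(-6) + 2^(-8) + 2^(-8) + 2^(-8) + 2^(-8)
    = 0.5 + 0.5 + 0.03125 + 0.015625 + 0.00390625 + 0.00390625 + 0.00390625 + 0.00390625
    = 272/256 = 1.0625
Since 1.0625 > 1, Kraft's inequality is NOT satisfied.
A prefix code with these lengths CANNOT exist.

Kraft sum = 1.0625. Not satisfied.


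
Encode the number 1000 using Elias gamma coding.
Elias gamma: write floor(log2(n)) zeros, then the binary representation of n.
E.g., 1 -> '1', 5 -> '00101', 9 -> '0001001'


num_bits = floor(log2(1000)) + 1 = 10
leading_zeros = num_bits - 1 = 9
binary(1000) = 1111101000

Elias gamma(1000) = '000000000' + '1111101000' = 0000000001111101000 (19 bits)


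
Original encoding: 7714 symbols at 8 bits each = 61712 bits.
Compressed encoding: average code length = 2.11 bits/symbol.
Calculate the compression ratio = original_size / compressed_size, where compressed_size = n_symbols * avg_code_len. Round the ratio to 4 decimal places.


original_size = n_symbols * orig_bits = 7714 * 8 = 61712 bits
compressed_size = n_symbols * avg_code_len = 7714 * 2.11 = 16276.54 bits
ratio = original_size / compressed_size = 61712 / 16276.54 = 3.7915

Compression ratio = 3.7915


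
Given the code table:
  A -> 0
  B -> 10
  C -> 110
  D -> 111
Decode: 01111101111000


Decoding:
0 -> A
111 -> D
110 -> C
111 -> D
10 -> B
0 -> A
0 -> A


Result: ADCDBAA


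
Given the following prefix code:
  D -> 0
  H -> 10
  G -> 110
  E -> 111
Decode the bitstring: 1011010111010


Decoding step by step:
Bits 10 -> H
Bits 110 -> G
Bits 10 -> H
Bits 111 -> E
Bits 0 -> D
Bits 10 -> H


Decoded message: HGHEDH


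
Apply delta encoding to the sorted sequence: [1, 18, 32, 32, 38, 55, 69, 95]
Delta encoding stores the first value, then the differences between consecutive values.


First value: 1
Deltas:
  18 - 1 = 17
  32 - 18 = 14
  32 - 32 = 0
  38 - 32 = 6
  55 - 38 = 17
  69 - 55 = 14
  95 - 69 = 26


Delta encoded: [1, 17, 14, 0, 6, 17, 14, 26]


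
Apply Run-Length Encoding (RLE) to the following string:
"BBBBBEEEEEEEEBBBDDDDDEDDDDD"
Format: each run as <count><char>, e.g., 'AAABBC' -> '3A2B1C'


Scanning runs left to right:
  i=0: run of 'B' x 5 -> '5B'
  i=5: run of 'E' x 8 -> '8E'
  i=13: run of 'B' x 3 -> '3B'
  i=16: run of 'D' x 5 -> '5D'
  i=21: run of 'E' x 1 -> '1E'
  i=22: run of 'D' x 5 -> '5D'

RLE = 5B8E3B5D1E5D


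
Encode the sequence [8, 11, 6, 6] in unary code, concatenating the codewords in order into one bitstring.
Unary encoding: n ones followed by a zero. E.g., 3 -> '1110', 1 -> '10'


Encode each number as n ones followed by a terminating 0:
  8 -> 111111110 (9 bits)
  11 -> 111111111110 (12 bits)
  6 -> 1111110 (7 bits)
  6 -> 1111110 (7 bits)
Total length = 9 + 12 + 7 + 7 = 35 bits.

Unary([8, 11, 6, 6]) = 11111111011111111111011111101111110 (35 bits)


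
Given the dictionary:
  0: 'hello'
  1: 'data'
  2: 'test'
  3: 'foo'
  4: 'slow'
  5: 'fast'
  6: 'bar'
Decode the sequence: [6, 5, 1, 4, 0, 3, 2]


Look up each index in the dictionary:
  6 -> 'bar'
  5 -> 'fast'
  1 -> 'data'
  4 -> 'slow'
  0 -> 'hello'
  3 -> 'foo'
  2 -> 'test'

Decoded: "bar fast data slow hello foo test"


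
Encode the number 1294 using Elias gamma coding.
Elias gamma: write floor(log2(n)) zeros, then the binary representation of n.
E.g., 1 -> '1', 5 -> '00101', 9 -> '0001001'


num_bits = floor(log2(1294)) + 1 = 11
leading_zeros = num_bits - 1 = 10
binary(1294) = 10100001110

Elias gamma(1294) = '0000000000' + '10100001110' = 000000000010100001110 (21 bits)


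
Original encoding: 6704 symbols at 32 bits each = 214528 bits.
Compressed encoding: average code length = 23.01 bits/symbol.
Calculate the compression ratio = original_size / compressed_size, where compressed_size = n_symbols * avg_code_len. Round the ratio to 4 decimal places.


original_size = n_symbols * orig_bits = 6704 * 32 = 214528 bits
compressed_size = n_symbols * avg_code_len = 6704 * 23.01 = 154259.04 bits
ratio = original_size / compressed_size = 214528 / 154259.04 = 1.3907

Compression ratio = 1.3907


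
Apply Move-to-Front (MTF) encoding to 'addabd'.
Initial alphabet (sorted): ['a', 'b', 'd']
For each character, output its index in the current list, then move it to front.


MTF encoding:
'a': index 0 in ['a', 'b', 'd'] -> ['a', 'b', 'd']
'd': index 2 in ['a', 'b', 'd'] -> ['d', 'a', 'b']
'd': index 0 in ['d', 'a', 'b'] -> ['d', 'a', 'b']
'a': index 1 in ['d', 'a', 'b'] -> ['a', 'd', 'b']
'b': index 2 in ['a', 'd', 'b'] -> ['b', 'a', 'd']
'd': index 2 in ['b', 'a', 'd'] -> ['d', 'b', 'a']


Output: [0, 2, 0, 1, 2, 2]


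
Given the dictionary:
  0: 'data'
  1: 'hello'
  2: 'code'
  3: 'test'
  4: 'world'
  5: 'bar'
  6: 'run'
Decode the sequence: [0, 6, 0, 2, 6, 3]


Look up each index in the dictionary:
  0 -> 'data'
  6 -> 'run'
  0 -> 'data'
  2 -> 'code'
  6 -> 'run'
  3 -> 'test'

Decoded: "data run data code run test"


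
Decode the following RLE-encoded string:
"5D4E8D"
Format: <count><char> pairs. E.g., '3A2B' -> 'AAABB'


Expanding each <count><char> pair:
  5D -> 'DDDDD'
  4E -> 'EEEE'
  8D -> 'DDDDDDDD'

Decoded = DDDDDEEEEDDDDDDDD


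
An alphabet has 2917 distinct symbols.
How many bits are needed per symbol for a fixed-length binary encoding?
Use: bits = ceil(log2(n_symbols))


log2(2917) = 11.5103
Bracket: 2^11 = 2048 < 2917 <= 2^12 = 4096
So ceil(log2(2917)) = 12

bits = ceil(log2(2917)) = ceil(11.5103) = 12 bits


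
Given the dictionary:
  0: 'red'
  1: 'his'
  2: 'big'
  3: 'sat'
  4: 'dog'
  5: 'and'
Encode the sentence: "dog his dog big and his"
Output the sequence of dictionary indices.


Look up each word in the dictionary:
  'dog' -> 4
  'his' -> 1
  'dog' -> 4
  'big' -> 2
  'and' -> 5
  'his' -> 1

Encoded: [4, 1, 4, 2, 5, 1]


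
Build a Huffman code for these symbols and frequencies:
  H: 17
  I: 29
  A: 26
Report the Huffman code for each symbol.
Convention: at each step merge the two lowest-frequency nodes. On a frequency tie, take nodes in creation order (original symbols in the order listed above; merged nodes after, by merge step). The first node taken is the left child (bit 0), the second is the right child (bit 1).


Huffman tree construction:
Step 1: Merge H(17) + A(26) = 43
Step 2: Merge I(29) + (H+A)(43) = 72
Read each symbol's code off the tree from the root (left child = 0, right child = 1).

Codes:
  H: 10 (length 2)
  I: 0 (length 1)
  A: 11 (length 2)
Average code length: 115/72 = 1.5972 bits/symbol


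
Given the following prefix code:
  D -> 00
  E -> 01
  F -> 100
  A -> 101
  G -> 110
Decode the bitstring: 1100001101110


Decoding step by step:
Bits 110 -> G
Bits 00 -> D
Bits 01 -> E
Bits 101 -> A
Bits 110 -> G


Decoded message: GDEAG


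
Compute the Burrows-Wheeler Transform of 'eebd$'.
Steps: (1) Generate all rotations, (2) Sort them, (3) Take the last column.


Rotations (sorted):
  0: $eebd -> last char: d
  1: bd$ee -> last char: e
  2: d$eeb -> last char: b
  3: ebd$e -> last char: e
  4: eebd$ -> last char: $


BWT = debe$


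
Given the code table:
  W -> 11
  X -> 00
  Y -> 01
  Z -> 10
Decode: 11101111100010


Decoding:
11 -> W
10 -> Z
11 -> W
11 -> W
10 -> Z
00 -> X
10 -> Z


Result: WZWWZXZ


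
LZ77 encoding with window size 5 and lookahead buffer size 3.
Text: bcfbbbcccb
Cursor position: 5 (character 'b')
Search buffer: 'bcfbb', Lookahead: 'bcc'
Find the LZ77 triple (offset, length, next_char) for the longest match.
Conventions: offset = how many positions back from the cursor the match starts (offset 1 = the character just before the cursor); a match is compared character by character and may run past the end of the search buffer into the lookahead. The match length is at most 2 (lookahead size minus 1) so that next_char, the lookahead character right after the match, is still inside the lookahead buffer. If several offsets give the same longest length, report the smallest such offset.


Try each offset into the search buffer:
  offset=1 (pos 4, char 'b'): match length 1
  offset=2 (pos 3, char 'b'): match length 1
  offset=3 (pos 2, char 'f'): match length 0
  offset=4 (pos 1, char 'c'): match length 0
  offset=5 (pos 0, char 'b'): match length 2
Longest match has length 2 at offset 5.
next_char = character at position 5 + 2 = 7 -> 'c'

Best match: offset=5, length=2 (matching 'bc' starting at position 0)
LZ77 triple: (5, 2, 'c')


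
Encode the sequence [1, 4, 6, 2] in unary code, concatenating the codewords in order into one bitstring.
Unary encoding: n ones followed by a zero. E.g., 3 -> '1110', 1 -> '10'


Encode each number as n ones followed by a terminating 0:
  1 -> 10 (2 bits)
  4 -> 11110 (5 bits)
  6 -> 1111110 (7 bits)
  2 -> 110 (3 bits)
Total length = 2 + 5 + 7 + 3 = 17 bits.

Unary([1, 4, 6, 2]) = 10111101111110110 (17 bits)


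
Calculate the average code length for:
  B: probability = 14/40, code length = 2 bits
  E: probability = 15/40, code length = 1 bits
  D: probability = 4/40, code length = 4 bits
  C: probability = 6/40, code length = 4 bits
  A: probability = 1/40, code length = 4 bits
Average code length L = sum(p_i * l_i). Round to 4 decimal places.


Weighted contributions p_i * l_i:
  B: (14/40) * 2 = 28/40
  E: (15/40) * 1 = 15/40
  D: (4/40) * 4 = 16/40
  C: (6/40) * 4 = 24/40
  A: (1/40) * 4 = 4/40
Sum = (28 + 15 + 16 + 24 + 4)/40 = 87/40

L = 87/40 = 2.1750 bits/symbol


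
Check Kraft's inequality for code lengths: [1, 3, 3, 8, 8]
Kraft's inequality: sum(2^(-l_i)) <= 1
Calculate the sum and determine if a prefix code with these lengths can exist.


Sum = 2^(-1) + 2^(-3) + 2^(-3) + 2^(-8) + 2^(-8)
    = 0.5 + 0.125 + 0.125 + 0.00390625 + 0.00390625
    = 194/256 = 0.7578125
Since 0.7578125 <= 1, Kraft's inequality IS satisfied.
A prefix code with these lengths CAN exist.

Kraft sum = 0.7578125. Satisfied.


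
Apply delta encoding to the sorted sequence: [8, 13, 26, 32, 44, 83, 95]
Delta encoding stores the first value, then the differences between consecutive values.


First value: 8
Deltas:
  13 - 8 = 5
  26 - 13 = 13
  32 - 26 = 6
  44 - 32 = 12
  83 - 44 = 39
  95 - 83 = 12


Delta encoded: [8, 5, 13, 6, 12, 39, 12]


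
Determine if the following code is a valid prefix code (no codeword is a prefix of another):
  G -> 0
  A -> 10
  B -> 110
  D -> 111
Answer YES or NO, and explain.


Checking each pair (does one codeword prefix another?):
  G='0' vs A='10': no prefix
  G='0' vs B='110': no prefix
  G='0' vs D='111': no prefix
  A='10' vs G='0': no prefix
  A='10' vs B='110': no prefix
  A='10' vs D='111': no prefix
  B='110' vs G='0': no prefix
  B='110' vs A='10': no prefix
  B='110' vs D='111': no prefix
  D='111' vs G='0': no prefix
  D='111' vs A='10': no prefix
  D='111' vs B='110': no prefix
No violation found over all pairs.

YES -- this is a valid prefix code. No codeword is a prefix of any other codeword.


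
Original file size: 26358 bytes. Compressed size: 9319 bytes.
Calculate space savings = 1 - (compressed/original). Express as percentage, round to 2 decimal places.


ratio = compressed/original = 9319/26358 = 0.353555
savings = 1 - ratio = 1 - 0.353555 = 0.646445
as a percentage: 0.646445 * 100 = 64.64%

Space savings = 1 - 9319/26358 = 64.64%


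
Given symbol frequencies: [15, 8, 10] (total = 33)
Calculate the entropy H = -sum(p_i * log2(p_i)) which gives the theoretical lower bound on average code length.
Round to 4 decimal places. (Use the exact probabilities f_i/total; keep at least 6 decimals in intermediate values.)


Per-symbol terms -p_i * log2(p_i) with p_i = f_i/33:
  p = 15/33 = 0.454545: log2(p) = -1.137504, -p*log2(p) = 0.517047
  p = 8/33 = 0.242424: log2(p) = -2.044394, -p*log2(p) = 0.495611
  p = 10/33 = 0.303030: log2(p) = -1.722466, -p*log2(p) = 0.521959
H = 0.517047 + 0.495611 + 0.521959 = 1.534617

H = 1.5346 bits/symbol


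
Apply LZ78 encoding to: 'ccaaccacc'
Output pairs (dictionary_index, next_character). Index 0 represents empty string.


LZ78 encoding steps:
Dictionary: {0: ''}
Step 1: w='' (idx 0), next='c' -> output (0, 'c'), add 'c' as idx 1
Step 2: w='c' (idx 1), next='a' -> output (1, 'a'), add 'ca' as idx 2
Step 3: w='' (idx 0), next='a' -> output (0, 'a'), add 'a' as idx 3
Step 4: w='c' (idx 1), next='c' -> output (1, 'c'), add 'cc' as idx 4
Step 5: w='a' (idx 3), next='c' -> output (3, 'c'), add 'ac' as idx 5
Step 6: w='c' (idx 1), end of input -> output (1, '')


Encoded: [(0, 'c'), (1, 'a'), (0, 'a'), (1, 'c'), (3, 'c'), (1, '')]
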